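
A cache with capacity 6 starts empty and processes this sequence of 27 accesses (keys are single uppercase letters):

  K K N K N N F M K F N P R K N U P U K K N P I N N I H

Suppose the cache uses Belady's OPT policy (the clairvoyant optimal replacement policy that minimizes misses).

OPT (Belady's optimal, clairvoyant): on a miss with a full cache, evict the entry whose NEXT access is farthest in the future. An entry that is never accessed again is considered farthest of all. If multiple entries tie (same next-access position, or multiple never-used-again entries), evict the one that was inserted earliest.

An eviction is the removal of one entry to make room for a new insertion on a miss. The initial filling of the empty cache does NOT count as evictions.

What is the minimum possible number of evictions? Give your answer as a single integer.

OPT (Belady) simulation (capacity=6):
  1. access K: MISS. Cache: [K]
  2. access K: HIT. Next use of K: step 4. Cache: [K]
  3. access N: MISS. Cache: [K N]
  4. access K: HIT. Next use of K: step 9. Cache: [K N]
  5. access N: HIT. Next use of N: step 6. Cache: [K N]
  6. access N: HIT. Next use of N: step 11. Cache: [K N]
  7. access F: MISS. Cache: [K N F]
  8. access M: MISS. Cache: [K N F M]
  9. access K: HIT. Next use of K: step 14. Cache: [K N F M]
  10. access F: HIT. Next use of F: never. Cache: [K N F M]
  11. access N: HIT. Next use of N: step 15. Cache: [K N F M]
  12. access P: MISS. Cache: [K N F M P]
  13. access R: MISS. Cache: [K N F M P R]
  14. access K: HIT. Next use of K: step 19. Cache: [K N F M P R]
  15. access N: HIT. Next use of N: step 21. Cache: [K N F M P R]
  16. access U: MISS, evict F (next use: never). Cache: [K N M P R U]
  17. access P: HIT. Next use of P: step 22. Cache: [K N M P R U]
  18. access U: HIT. Next use of U: never. Cache: [K N M P R U]
  19. access K: HIT. Next use of K: step 20. Cache: [K N M P R U]
  20. access K: HIT. Next use of K: never. Cache: [K N M P R U]
  21. access N: HIT. Next use of N: step 24. Cache: [K N M P R U]
  22. access P: HIT. Next use of P: never. Cache: [K N M P R U]
  23. access I: MISS, evict K (next use: never). Cache: [N M P R U I]
  24. access N: HIT. Next use of N: step 25. Cache: [N M P R U I]
  25. access N: HIT. Next use of N: never. Cache: [N M P R U I]
  26. access I: HIT. Next use of I: never. Cache: [N M P R U I]
  27. access H: MISS, evict N (next use: never). Cache: [M P R U I H]
Total: 18 hits, 9 misses, 3 evictions

Answer: 3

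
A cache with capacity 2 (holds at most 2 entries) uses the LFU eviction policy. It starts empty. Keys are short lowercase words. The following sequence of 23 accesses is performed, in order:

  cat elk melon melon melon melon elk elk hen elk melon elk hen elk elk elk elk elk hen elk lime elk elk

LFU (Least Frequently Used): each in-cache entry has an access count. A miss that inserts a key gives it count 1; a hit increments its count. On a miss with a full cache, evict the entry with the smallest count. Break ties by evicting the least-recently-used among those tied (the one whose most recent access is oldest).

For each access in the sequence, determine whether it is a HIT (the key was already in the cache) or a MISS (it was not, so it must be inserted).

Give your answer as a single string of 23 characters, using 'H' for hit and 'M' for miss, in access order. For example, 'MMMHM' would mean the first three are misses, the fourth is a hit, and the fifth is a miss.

LFU simulation (capacity=2):
  1. access cat: MISS. Cache: [cat(c=1)]
  2. access elk: MISS. Cache: [cat(c=1) elk(c=1)]
  3. access melon: MISS, evict cat(c=1). Cache: [elk(c=1) melon(c=1)]
  4. access melon: HIT, count now 2. Cache: [elk(c=1) melon(c=2)]
  5. access melon: HIT, count now 3. Cache: [elk(c=1) melon(c=3)]
  6. access melon: HIT, count now 4. Cache: [elk(c=1) melon(c=4)]
  7. access elk: HIT, count now 2. Cache: [elk(c=2) melon(c=4)]
  8. access elk: HIT, count now 3. Cache: [elk(c=3) melon(c=4)]
  9. access hen: MISS, evict elk(c=3). Cache: [hen(c=1) melon(c=4)]
  10. access elk: MISS, evict hen(c=1). Cache: [elk(c=1) melon(c=4)]
  11. access melon: HIT, count now 5. Cache: [elk(c=1) melon(c=5)]
  12. access elk: HIT, count now 2. Cache: [elk(c=2) melon(c=5)]
  13. access hen: MISS, evict elk(c=2). Cache: [hen(c=1) melon(c=5)]
  14. access elk: MISS, evict hen(c=1). Cache: [elk(c=1) melon(c=5)]
  15. access elk: HIT, count now 2. Cache: [elk(c=2) melon(c=5)]
  16. access elk: HIT, count now 3. Cache: [elk(c=3) melon(c=5)]
  17. access elk: HIT, count now 4. Cache: [elk(c=4) melon(c=5)]
  18. access elk: HIT, count now 5. Cache: [melon(c=5) elk(c=5)]
  19. access hen: MISS, evict melon(c=5). Cache: [hen(c=1) elk(c=5)]
  20. access elk: HIT, count now 6. Cache: [hen(c=1) elk(c=6)]
  21. access lime: MISS, evict hen(c=1). Cache: [lime(c=1) elk(c=6)]
  22. access elk: HIT, count now 7. Cache: [lime(c=1) elk(c=7)]
  23. access elk: HIT, count now 8. Cache: [lime(c=1) elk(c=8)]
Total: 14 hits, 9 misses, 7 evictions

Answer: MMMHHHHHMMHHMMHHHHMHMHH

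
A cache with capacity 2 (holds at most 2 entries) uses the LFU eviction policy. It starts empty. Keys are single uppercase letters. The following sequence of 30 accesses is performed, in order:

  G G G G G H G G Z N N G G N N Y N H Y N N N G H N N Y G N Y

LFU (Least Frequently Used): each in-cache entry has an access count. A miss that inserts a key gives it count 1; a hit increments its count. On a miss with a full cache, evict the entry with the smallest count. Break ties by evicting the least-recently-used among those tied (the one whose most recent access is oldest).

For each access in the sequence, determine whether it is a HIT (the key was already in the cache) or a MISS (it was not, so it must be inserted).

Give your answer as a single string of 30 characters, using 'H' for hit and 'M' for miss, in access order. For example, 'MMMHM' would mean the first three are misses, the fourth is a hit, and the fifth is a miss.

LFU simulation (capacity=2):
  1. access G: MISS. Cache: [G(c=1)]
  2. access G: HIT, count now 2. Cache: [G(c=2)]
  3. access G: HIT, count now 3. Cache: [G(c=3)]
  4. access G: HIT, count now 4. Cache: [G(c=4)]
  5. access G: HIT, count now 5. Cache: [G(c=5)]
  6. access H: MISS. Cache: [H(c=1) G(c=5)]
  7. access G: HIT, count now 6. Cache: [H(c=1) G(c=6)]
  8. access G: HIT, count now 7. Cache: [H(c=1) G(c=7)]
  9. access Z: MISS, evict H(c=1). Cache: [Z(c=1) G(c=7)]
  10. access N: MISS, evict Z(c=1). Cache: [N(c=1) G(c=7)]
  11. access N: HIT, count now 2. Cache: [N(c=2) G(c=7)]
  12. access G: HIT, count now 8. Cache: [N(c=2) G(c=8)]
  13. access G: HIT, count now 9. Cache: [N(c=2) G(c=9)]
  14. access N: HIT, count now 3. Cache: [N(c=3) G(c=9)]
  15. access N: HIT, count now 4. Cache: [N(c=4) G(c=9)]
  16. access Y: MISS, evict N(c=4). Cache: [Y(c=1) G(c=9)]
  17. access N: MISS, evict Y(c=1). Cache: [N(c=1) G(c=9)]
  18. access H: MISS, evict N(c=1). Cache: [H(c=1) G(c=9)]
  19. access Y: MISS, evict H(c=1). Cache: [Y(c=1) G(c=9)]
  20. access N: MISS, evict Y(c=1). Cache: [N(c=1) G(c=9)]
  21. access N: HIT, count now 2. Cache: [N(c=2) G(c=9)]
  22. access N: HIT, count now 3. Cache: [N(c=3) G(c=9)]
  23. access G: HIT, count now 10. Cache: [N(c=3) G(c=10)]
  24. access H: MISS, evict N(c=3). Cache: [H(c=1) G(c=10)]
  25. access N: MISS, evict H(c=1). Cache: [N(c=1) G(c=10)]
  26. access N: HIT, count now 2. Cache: [N(c=2) G(c=10)]
  27. access Y: MISS, evict N(c=2). Cache: [Y(c=1) G(c=10)]
  28. access G: HIT, count now 11. Cache: [Y(c=1) G(c=11)]
  29. access N: MISS, evict Y(c=1). Cache: [N(c=1) G(c=11)]
  30. access Y: MISS, evict N(c=1). Cache: [Y(c=1) G(c=11)]
Total: 16 hits, 14 misses, 12 evictions

Answer: MHHHHMHHMMHHHHHMMMMMHHHMMHMHMM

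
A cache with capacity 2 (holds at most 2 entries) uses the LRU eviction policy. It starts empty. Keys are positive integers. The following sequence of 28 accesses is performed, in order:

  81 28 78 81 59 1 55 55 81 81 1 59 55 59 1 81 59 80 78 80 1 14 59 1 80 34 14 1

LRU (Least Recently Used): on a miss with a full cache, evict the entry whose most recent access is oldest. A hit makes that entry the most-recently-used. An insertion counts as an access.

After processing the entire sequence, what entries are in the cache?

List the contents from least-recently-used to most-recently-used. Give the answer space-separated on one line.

LRU simulation (capacity=2):
  1. access 81: MISS. Cache (LRU->MRU): [81]
  2. access 28: MISS. Cache (LRU->MRU): [81 28]
  3. access 78: MISS, evict 81. Cache (LRU->MRU): [28 78]
  4. access 81: MISS, evict 28. Cache (LRU->MRU): [78 81]
  5. access 59: MISS, evict 78. Cache (LRU->MRU): [81 59]
  6. access 1: MISS, evict 81. Cache (LRU->MRU): [59 1]
  7. access 55: MISS, evict 59. Cache (LRU->MRU): [1 55]
  8. access 55: HIT. Cache (LRU->MRU): [1 55]
  9. access 81: MISS, evict 1. Cache (LRU->MRU): [55 81]
  10. access 81: HIT. Cache (LRU->MRU): [55 81]
  11. access 1: MISS, evict 55. Cache (LRU->MRU): [81 1]
  12. access 59: MISS, evict 81. Cache (LRU->MRU): [1 59]
  13. access 55: MISS, evict 1. Cache (LRU->MRU): [59 55]
  14. access 59: HIT. Cache (LRU->MRU): [55 59]
  15. access 1: MISS, evict 55. Cache (LRU->MRU): [59 1]
  16. access 81: MISS, evict 59. Cache (LRU->MRU): [1 81]
  17. access 59: MISS, evict 1. Cache (LRU->MRU): [81 59]
  18. access 80: MISS, evict 81. Cache (LRU->MRU): [59 80]
  19. access 78: MISS, evict 59. Cache (LRU->MRU): [80 78]
  20. access 80: HIT. Cache (LRU->MRU): [78 80]
  21. access 1: MISS, evict 78. Cache (LRU->MRU): [80 1]
  22. access 14: MISS, evict 80. Cache (LRU->MRU): [1 14]
  23. access 59: MISS, evict 1. Cache (LRU->MRU): [14 59]
  24. access 1: MISS, evict 14. Cache (LRU->MRU): [59 1]
  25. access 80: MISS, evict 59. Cache (LRU->MRU): [1 80]
  26. access 34: MISS, evict 1. Cache (LRU->MRU): [80 34]
  27. access 14: MISS, evict 80. Cache (LRU->MRU): [34 14]
  28. access 1: MISS, evict 34. Cache (LRU->MRU): [14 1]
Total: 4 hits, 24 misses, 22 evictions

Answer: 14 1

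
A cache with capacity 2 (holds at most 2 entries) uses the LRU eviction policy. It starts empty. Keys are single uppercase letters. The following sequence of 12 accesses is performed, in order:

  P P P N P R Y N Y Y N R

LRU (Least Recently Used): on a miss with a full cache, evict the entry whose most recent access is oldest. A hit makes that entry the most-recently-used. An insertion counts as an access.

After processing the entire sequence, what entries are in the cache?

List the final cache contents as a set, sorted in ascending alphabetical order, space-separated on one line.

Answer: N R

Derivation:
LRU simulation (capacity=2):
  1. access P: MISS. Cache (LRU->MRU): [P]
  2. access P: HIT. Cache (LRU->MRU): [P]
  3. access P: HIT. Cache (LRU->MRU): [P]
  4. access N: MISS. Cache (LRU->MRU): [P N]
  5. access P: HIT. Cache (LRU->MRU): [N P]
  6. access R: MISS, evict N. Cache (LRU->MRU): [P R]
  7. access Y: MISS, evict P. Cache (LRU->MRU): [R Y]
  8. access N: MISS, evict R. Cache (LRU->MRU): [Y N]
  9. access Y: HIT. Cache (LRU->MRU): [N Y]
  10. access Y: HIT. Cache (LRU->MRU): [N Y]
  11. access N: HIT. Cache (LRU->MRU): [Y N]
  12. access R: MISS, evict Y. Cache (LRU->MRU): [N R]
Total: 6 hits, 6 misses, 4 evictions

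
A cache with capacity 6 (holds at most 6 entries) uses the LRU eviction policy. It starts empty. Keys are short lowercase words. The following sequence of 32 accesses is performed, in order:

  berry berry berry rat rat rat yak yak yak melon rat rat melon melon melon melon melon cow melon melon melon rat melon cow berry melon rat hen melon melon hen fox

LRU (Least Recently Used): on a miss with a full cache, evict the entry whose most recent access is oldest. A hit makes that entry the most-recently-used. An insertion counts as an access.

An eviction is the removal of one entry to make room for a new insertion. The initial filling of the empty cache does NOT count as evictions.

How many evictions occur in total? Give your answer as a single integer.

Answer: 1

Derivation:
LRU simulation (capacity=6):
  1. access berry: MISS. Cache (LRU->MRU): [berry]
  2. access berry: HIT. Cache (LRU->MRU): [berry]
  3. access berry: HIT. Cache (LRU->MRU): [berry]
  4. access rat: MISS. Cache (LRU->MRU): [berry rat]
  5. access rat: HIT. Cache (LRU->MRU): [berry rat]
  6. access rat: HIT. Cache (LRU->MRU): [berry rat]
  7. access yak: MISS. Cache (LRU->MRU): [berry rat yak]
  8. access yak: HIT. Cache (LRU->MRU): [berry rat yak]
  9. access yak: HIT. Cache (LRU->MRU): [berry rat yak]
  10. access melon: MISS. Cache (LRU->MRU): [berry rat yak melon]
  11. access rat: HIT. Cache (LRU->MRU): [berry yak melon rat]
  12. access rat: HIT. Cache (LRU->MRU): [berry yak melon rat]
  13. access melon: HIT. Cache (LRU->MRU): [berry yak rat melon]
  14. access melon: HIT. Cache (LRU->MRU): [berry yak rat melon]
  15. access melon: HIT. Cache (LRU->MRU): [berry yak rat melon]
  16. access melon: HIT. Cache (LRU->MRU): [berry yak rat melon]
  17. access melon: HIT. Cache (LRU->MRU): [berry yak rat melon]
  18. access cow: MISS. Cache (LRU->MRU): [berry yak rat melon cow]
  19. access melon: HIT. Cache (LRU->MRU): [berry yak rat cow melon]
  20. access melon: HIT. Cache (LRU->MRU): [berry yak rat cow melon]
  21. access melon: HIT. Cache (LRU->MRU): [berry yak rat cow melon]
  22. access rat: HIT. Cache (LRU->MRU): [berry yak cow melon rat]
  23. access melon: HIT. Cache (LRU->MRU): [berry yak cow rat melon]
  24. access cow: HIT. Cache (LRU->MRU): [berry yak rat melon cow]
  25. access berry: HIT. Cache (LRU->MRU): [yak rat melon cow berry]
  26. access melon: HIT. Cache (LRU->MRU): [yak rat cow berry melon]
  27. access rat: HIT. Cache (LRU->MRU): [yak cow berry melon rat]
  28. access hen: MISS. Cache (LRU->MRU): [yak cow berry melon rat hen]
  29. access melon: HIT. Cache (LRU->MRU): [yak cow berry rat hen melon]
  30. access melon: HIT. Cache (LRU->MRU): [yak cow berry rat hen melon]
  31. access hen: HIT. Cache (LRU->MRU): [yak cow berry rat melon hen]
  32. access fox: MISS, evict yak. Cache (LRU->MRU): [cow berry rat melon hen fox]
Total: 25 hits, 7 misses, 1 evictions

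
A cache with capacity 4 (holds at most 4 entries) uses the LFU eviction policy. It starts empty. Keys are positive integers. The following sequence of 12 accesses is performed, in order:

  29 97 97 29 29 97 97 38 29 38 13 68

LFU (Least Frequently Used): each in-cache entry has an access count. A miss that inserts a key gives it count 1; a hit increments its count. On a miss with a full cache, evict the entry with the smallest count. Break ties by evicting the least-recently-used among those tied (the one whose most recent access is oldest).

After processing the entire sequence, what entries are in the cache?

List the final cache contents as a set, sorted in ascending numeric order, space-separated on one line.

Answer: 29 38 68 97

Derivation:
LFU simulation (capacity=4):
  1. access 29: MISS. Cache: [29(c=1)]
  2. access 97: MISS. Cache: [29(c=1) 97(c=1)]
  3. access 97: HIT, count now 2. Cache: [29(c=1) 97(c=2)]
  4. access 29: HIT, count now 2. Cache: [97(c=2) 29(c=2)]
  5. access 29: HIT, count now 3. Cache: [97(c=2) 29(c=3)]
  6. access 97: HIT, count now 3. Cache: [29(c=3) 97(c=3)]
  7. access 97: HIT, count now 4. Cache: [29(c=3) 97(c=4)]
  8. access 38: MISS. Cache: [38(c=1) 29(c=3) 97(c=4)]
  9. access 29: HIT, count now 4. Cache: [38(c=1) 97(c=4) 29(c=4)]
  10. access 38: HIT, count now 2. Cache: [38(c=2) 97(c=4) 29(c=4)]
  11. access 13: MISS. Cache: [13(c=1) 38(c=2) 97(c=4) 29(c=4)]
  12. access 68: MISS, evict 13(c=1). Cache: [68(c=1) 38(c=2) 97(c=4) 29(c=4)]
Total: 7 hits, 5 misses, 1 evictions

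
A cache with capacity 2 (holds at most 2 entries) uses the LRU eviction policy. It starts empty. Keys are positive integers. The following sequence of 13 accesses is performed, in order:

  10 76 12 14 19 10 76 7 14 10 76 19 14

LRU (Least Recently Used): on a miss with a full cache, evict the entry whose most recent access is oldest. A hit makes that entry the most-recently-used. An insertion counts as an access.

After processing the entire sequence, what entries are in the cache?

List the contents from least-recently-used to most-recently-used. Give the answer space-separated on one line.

LRU simulation (capacity=2):
  1. access 10: MISS. Cache (LRU->MRU): [10]
  2. access 76: MISS. Cache (LRU->MRU): [10 76]
  3. access 12: MISS, evict 10. Cache (LRU->MRU): [76 12]
  4. access 14: MISS, evict 76. Cache (LRU->MRU): [12 14]
  5. access 19: MISS, evict 12. Cache (LRU->MRU): [14 19]
  6. access 10: MISS, evict 14. Cache (LRU->MRU): [19 10]
  7. access 76: MISS, evict 19. Cache (LRU->MRU): [10 76]
  8. access 7: MISS, evict 10. Cache (LRU->MRU): [76 7]
  9. access 14: MISS, evict 76. Cache (LRU->MRU): [7 14]
  10. access 10: MISS, evict 7. Cache (LRU->MRU): [14 10]
  11. access 76: MISS, evict 14. Cache (LRU->MRU): [10 76]
  12. access 19: MISS, evict 10. Cache (LRU->MRU): [76 19]
  13. access 14: MISS, evict 76. Cache (LRU->MRU): [19 14]
Total: 0 hits, 13 misses, 11 evictions

Answer: 19 14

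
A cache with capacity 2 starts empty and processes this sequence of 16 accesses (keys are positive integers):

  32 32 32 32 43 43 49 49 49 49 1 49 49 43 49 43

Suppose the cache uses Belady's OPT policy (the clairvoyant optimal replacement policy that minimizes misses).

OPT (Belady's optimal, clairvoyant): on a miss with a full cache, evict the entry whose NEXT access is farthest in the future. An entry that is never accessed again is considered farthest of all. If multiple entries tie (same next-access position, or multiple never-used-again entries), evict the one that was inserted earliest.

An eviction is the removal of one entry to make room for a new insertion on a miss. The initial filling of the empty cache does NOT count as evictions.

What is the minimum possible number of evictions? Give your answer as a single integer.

OPT (Belady) simulation (capacity=2):
  1. access 32: MISS. Cache: [32]
  2. access 32: HIT. Next use of 32: step 3. Cache: [32]
  3. access 32: HIT. Next use of 32: step 4. Cache: [32]
  4. access 32: HIT. Next use of 32: never. Cache: [32]
  5. access 43: MISS. Cache: [32 43]
  6. access 43: HIT. Next use of 43: step 14. Cache: [32 43]
  7. access 49: MISS, evict 32 (next use: never). Cache: [43 49]
  8. access 49: HIT. Next use of 49: step 9. Cache: [43 49]
  9. access 49: HIT. Next use of 49: step 10. Cache: [43 49]
  10. access 49: HIT. Next use of 49: step 12. Cache: [43 49]
  11. access 1: MISS, evict 43 (next use: step 14). Cache: [49 1]
  12. access 49: HIT. Next use of 49: step 13. Cache: [49 1]
  13. access 49: HIT. Next use of 49: step 15. Cache: [49 1]
  14. access 43: MISS, evict 1 (next use: never). Cache: [49 43]
  15. access 49: HIT. Next use of 49: never. Cache: [49 43]
  16. access 43: HIT. Next use of 43: never. Cache: [49 43]
Total: 11 hits, 5 misses, 3 evictions

Answer: 3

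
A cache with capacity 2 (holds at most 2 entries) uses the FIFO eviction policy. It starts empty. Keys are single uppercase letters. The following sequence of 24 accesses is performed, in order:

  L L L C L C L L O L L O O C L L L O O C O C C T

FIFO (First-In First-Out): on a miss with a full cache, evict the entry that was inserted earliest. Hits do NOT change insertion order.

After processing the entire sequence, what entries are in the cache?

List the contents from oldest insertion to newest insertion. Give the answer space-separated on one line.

Answer: O T

Derivation:
FIFO simulation (capacity=2):
  1. access L: MISS. Cache (old->new): [L]
  2. access L: HIT. Cache (old->new): [L]
  3. access L: HIT. Cache (old->new): [L]
  4. access C: MISS. Cache (old->new): [L C]
  5. access L: HIT. Cache (old->new): [L C]
  6. access C: HIT. Cache (old->new): [L C]
  7. access L: HIT. Cache (old->new): [L C]
  8. access L: HIT. Cache (old->new): [L C]
  9. access O: MISS, evict L. Cache (old->new): [C O]
  10. access L: MISS, evict C. Cache (old->new): [O L]
  11. access L: HIT. Cache (old->new): [O L]
  12. access O: HIT. Cache (old->new): [O L]
  13. access O: HIT. Cache (old->new): [O L]
  14. access C: MISS, evict O. Cache (old->new): [L C]
  15. access L: HIT. Cache (old->new): [L C]
  16. access L: HIT. Cache (old->new): [L C]
  17. access L: HIT. Cache (old->new): [L C]
  18. access O: MISS, evict L. Cache (old->new): [C O]
  19. access O: HIT. Cache (old->new): [C O]
  20. access C: HIT. Cache (old->new): [C O]
  21. access O: HIT. Cache (old->new): [C O]
  22. access C: HIT. Cache (old->new): [C O]
  23. access C: HIT. Cache (old->new): [C O]
  24. access T: MISS, evict C. Cache (old->new): [O T]
Total: 17 hits, 7 misses, 5 evictions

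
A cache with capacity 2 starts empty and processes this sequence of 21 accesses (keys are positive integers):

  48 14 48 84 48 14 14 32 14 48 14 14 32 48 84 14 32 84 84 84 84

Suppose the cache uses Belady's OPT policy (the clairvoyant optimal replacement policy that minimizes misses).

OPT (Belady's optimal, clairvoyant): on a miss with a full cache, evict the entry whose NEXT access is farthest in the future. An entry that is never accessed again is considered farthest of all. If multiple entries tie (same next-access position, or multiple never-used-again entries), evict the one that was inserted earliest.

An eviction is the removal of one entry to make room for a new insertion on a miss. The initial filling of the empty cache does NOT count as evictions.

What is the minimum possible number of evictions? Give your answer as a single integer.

OPT (Belady) simulation (capacity=2):
  1. access 48: MISS. Cache: [48]
  2. access 14: MISS. Cache: [48 14]
  3. access 48: HIT. Next use of 48: step 5. Cache: [48 14]
  4. access 84: MISS, evict 14 (next use: step 6). Cache: [48 84]
  5. access 48: HIT. Next use of 48: step 10. Cache: [48 84]
  6. access 14: MISS, evict 84 (next use: step 15). Cache: [48 14]
  7. access 14: HIT. Next use of 14: step 9. Cache: [48 14]
  8. access 32: MISS, evict 48 (next use: step 10). Cache: [14 32]
  9. access 14: HIT. Next use of 14: step 11. Cache: [14 32]
  10. access 48: MISS, evict 32 (next use: step 13). Cache: [14 48]
  11. access 14: HIT. Next use of 14: step 12. Cache: [14 48]
  12. access 14: HIT. Next use of 14: step 16. Cache: [14 48]
  13. access 32: MISS, evict 14 (next use: step 16). Cache: [48 32]
  14. access 48: HIT. Next use of 48: never. Cache: [48 32]
  15. access 84: MISS, evict 48 (next use: never). Cache: [32 84]
  16. access 14: MISS, evict 84 (next use: step 18). Cache: [32 14]
  17. access 32: HIT. Next use of 32: never. Cache: [32 14]
  18. access 84: MISS, evict 32 (next use: never). Cache: [14 84]
  19. access 84: HIT. Next use of 84: step 20. Cache: [14 84]
  20. access 84: HIT. Next use of 84: step 21. Cache: [14 84]
  21. access 84: HIT. Next use of 84: never. Cache: [14 84]
Total: 11 hits, 10 misses, 8 evictions

Answer: 8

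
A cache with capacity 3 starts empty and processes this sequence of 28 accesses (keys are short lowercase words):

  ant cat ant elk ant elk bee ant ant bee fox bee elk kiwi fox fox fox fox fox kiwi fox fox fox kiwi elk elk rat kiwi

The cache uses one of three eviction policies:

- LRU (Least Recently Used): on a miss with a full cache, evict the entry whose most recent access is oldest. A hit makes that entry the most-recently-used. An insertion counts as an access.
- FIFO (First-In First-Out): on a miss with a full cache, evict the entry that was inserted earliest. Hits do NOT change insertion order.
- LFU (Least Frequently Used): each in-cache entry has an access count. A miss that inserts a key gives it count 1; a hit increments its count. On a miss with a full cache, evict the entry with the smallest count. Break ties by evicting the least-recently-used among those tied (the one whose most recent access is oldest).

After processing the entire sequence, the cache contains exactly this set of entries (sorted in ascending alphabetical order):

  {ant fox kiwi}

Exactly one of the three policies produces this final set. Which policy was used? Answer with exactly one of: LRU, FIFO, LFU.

Simulating under each policy and comparing final sets:
  LRU: final set = {elk kiwi rat} -> differs
  FIFO: final set = {elk kiwi rat} -> differs
  LFU: final set = {ant fox kiwi} -> MATCHES target
Only LFU produces the target set.

Answer: LFU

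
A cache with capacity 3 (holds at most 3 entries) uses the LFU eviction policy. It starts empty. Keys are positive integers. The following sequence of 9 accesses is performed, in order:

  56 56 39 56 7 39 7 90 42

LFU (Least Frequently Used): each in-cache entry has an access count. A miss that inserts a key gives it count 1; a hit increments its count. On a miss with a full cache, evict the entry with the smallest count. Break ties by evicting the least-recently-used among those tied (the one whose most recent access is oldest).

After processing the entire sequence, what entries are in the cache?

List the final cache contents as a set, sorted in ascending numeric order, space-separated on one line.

Answer: 7 42 56

Derivation:
LFU simulation (capacity=3):
  1. access 56: MISS. Cache: [56(c=1)]
  2. access 56: HIT, count now 2. Cache: [56(c=2)]
  3. access 39: MISS. Cache: [39(c=1) 56(c=2)]
  4. access 56: HIT, count now 3. Cache: [39(c=1) 56(c=3)]
  5. access 7: MISS. Cache: [39(c=1) 7(c=1) 56(c=3)]
  6. access 39: HIT, count now 2. Cache: [7(c=1) 39(c=2) 56(c=3)]
  7. access 7: HIT, count now 2. Cache: [39(c=2) 7(c=2) 56(c=3)]
  8. access 90: MISS, evict 39(c=2). Cache: [90(c=1) 7(c=2) 56(c=3)]
  9. access 42: MISS, evict 90(c=1). Cache: [42(c=1) 7(c=2) 56(c=3)]
Total: 4 hits, 5 misses, 2 evictions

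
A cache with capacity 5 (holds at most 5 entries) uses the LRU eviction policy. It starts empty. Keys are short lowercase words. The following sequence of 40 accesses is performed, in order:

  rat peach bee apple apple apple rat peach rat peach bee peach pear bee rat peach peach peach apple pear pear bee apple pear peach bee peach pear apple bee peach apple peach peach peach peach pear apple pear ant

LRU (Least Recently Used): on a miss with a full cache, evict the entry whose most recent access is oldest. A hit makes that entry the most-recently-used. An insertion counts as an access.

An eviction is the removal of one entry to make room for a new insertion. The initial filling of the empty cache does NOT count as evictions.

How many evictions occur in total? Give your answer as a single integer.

Answer: 1

Derivation:
LRU simulation (capacity=5):
  1. access rat: MISS. Cache (LRU->MRU): [rat]
  2. access peach: MISS. Cache (LRU->MRU): [rat peach]
  3. access bee: MISS. Cache (LRU->MRU): [rat peach bee]
  4. access apple: MISS. Cache (LRU->MRU): [rat peach bee apple]
  5. access apple: HIT. Cache (LRU->MRU): [rat peach bee apple]
  6. access apple: HIT. Cache (LRU->MRU): [rat peach bee apple]
  7. access rat: HIT. Cache (LRU->MRU): [peach bee apple rat]
  8. access peach: HIT. Cache (LRU->MRU): [bee apple rat peach]
  9. access rat: HIT. Cache (LRU->MRU): [bee apple peach rat]
  10. access peach: HIT. Cache (LRU->MRU): [bee apple rat peach]
  11. access bee: HIT. Cache (LRU->MRU): [apple rat peach bee]
  12. access peach: HIT. Cache (LRU->MRU): [apple rat bee peach]
  13. access pear: MISS. Cache (LRU->MRU): [apple rat bee peach pear]
  14. access bee: HIT. Cache (LRU->MRU): [apple rat peach pear bee]
  15. access rat: HIT. Cache (LRU->MRU): [apple peach pear bee rat]
  16. access peach: HIT. Cache (LRU->MRU): [apple pear bee rat peach]
  17. access peach: HIT. Cache (LRU->MRU): [apple pear bee rat peach]
  18. access peach: HIT. Cache (LRU->MRU): [apple pear bee rat peach]
  19. access apple: HIT. Cache (LRU->MRU): [pear bee rat peach apple]
  20. access pear: HIT. Cache (LRU->MRU): [bee rat peach apple pear]
  21. access pear: HIT. Cache (LRU->MRU): [bee rat peach apple pear]
  22. access bee: HIT. Cache (LRU->MRU): [rat peach apple pear bee]
  23. access apple: HIT. Cache (LRU->MRU): [rat peach pear bee apple]
  24. access pear: HIT. Cache (LRU->MRU): [rat peach bee apple pear]
  25. access peach: HIT. Cache (LRU->MRU): [rat bee apple pear peach]
  26. access bee: HIT. Cache (LRU->MRU): [rat apple pear peach bee]
  27. access peach: HIT. Cache (LRU->MRU): [rat apple pear bee peach]
  28. access pear: HIT. Cache (LRU->MRU): [rat apple bee peach pear]
  29. access apple: HIT. Cache (LRU->MRU): [rat bee peach pear apple]
  30. access bee: HIT. Cache (LRU->MRU): [rat peach pear apple bee]
  31. access peach: HIT. Cache (LRU->MRU): [rat pear apple bee peach]
  32. access apple: HIT. Cache (LRU->MRU): [rat pear bee peach apple]
  33. access peach: HIT. Cache (LRU->MRU): [rat pear bee apple peach]
  34. access peach: HIT. Cache (LRU->MRU): [rat pear bee apple peach]
  35. access peach: HIT. Cache (LRU->MRU): [rat pear bee apple peach]
  36. access peach: HIT. Cache (LRU->MRU): [rat pear bee apple peach]
  37. access pear: HIT. Cache (LRU->MRU): [rat bee apple peach pear]
  38. access apple: HIT. Cache (LRU->MRU): [rat bee peach pear apple]
  39. access pear: HIT. Cache (LRU->MRU): [rat bee peach apple pear]
  40. access ant: MISS, evict rat. Cache (LRU->MRU): [bee peach apple pear ant]
Total: 34 hits, 6 misses, 1 evictions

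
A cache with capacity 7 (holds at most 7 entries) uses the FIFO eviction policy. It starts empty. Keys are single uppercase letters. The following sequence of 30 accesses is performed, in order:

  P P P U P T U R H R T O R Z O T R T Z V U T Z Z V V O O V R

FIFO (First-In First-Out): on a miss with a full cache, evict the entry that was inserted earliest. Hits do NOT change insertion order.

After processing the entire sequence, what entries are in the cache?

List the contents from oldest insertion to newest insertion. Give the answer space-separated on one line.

Answer: U T R H O Z V

Derivation:
FIFO simulation (capacity=7):
  1. access P: MISS. Cache (old->new): [P]
  2. access P: HIT. Cache (old->new): [P]
  3. access P: HIT. Cache (old->new): [P]
  4. access U: MISS. Cache (old->new): [P U]
  5. access P: HIT. Cache (old->new): [P U]
  6. access T: MISS. Cache (old->new): [P U T]
  7. access U: HIT. Cache (old->new): [P U T]
  8. access R: MISS. Cache (old->new): [P U T R]
  9. access H: MISS. Cache (old->new): [P U T R H]
  10. access R: HIT. Cache (old->new): [P U T R H]
  11. access T: HIT. Cache (old->new): [P U T R H]
  12. access O: MISS. Cache (old->new): [P U T R H O]
  13. access R: HIT. Cache (old->new): [P U T R H O]
  14. access Z: MISS. Cache (old->new): [P U T R H O Z]
  15. access O: HIT. Cache (old->new): [P U T R H O Z]
  16. access T: HIT. Cache (old->new): [P U T R H O Z]
  17. access R: HIT. Cache (old->new): [P U T R H O Z]
  18. access T: HIT. Cache (old->new): [P U T R H O Z]
  19. access Z: HIT. Cache (old->new): [P U T R H O Z]
  20. access V: MISS, evict P. Cache (old->new): [U T R H O Z V]
  21. access U: HIT. Cache (old->new): [U T R H O Z V]
  22. access T: HIT. Cache (old->new): [U T R H O Z V]
  23. access Z: HIT. Cache (old->new): [U T R H O Z V]
  24. access Z: HIT. Cache (old->new): [U T R H O Z V]
  25. access V: HIT. Cache (old->new): [U T R H O Z V]
  26. access V: HIT. Cache (old->new): [U T R H O Z V]
  27. access O: HIT. Cache (old->new): [U T R H O Z V]
  28. access O: HIT. Cache (old->new): [U T R H O Z V]
  29. access V: HIT. Cache (old->new): [U T R H O Z V]
  30. access R: HIT. Cache (old->new): [U T R H O Z V]
Total: 22 hits, 8 misses, 1 evictions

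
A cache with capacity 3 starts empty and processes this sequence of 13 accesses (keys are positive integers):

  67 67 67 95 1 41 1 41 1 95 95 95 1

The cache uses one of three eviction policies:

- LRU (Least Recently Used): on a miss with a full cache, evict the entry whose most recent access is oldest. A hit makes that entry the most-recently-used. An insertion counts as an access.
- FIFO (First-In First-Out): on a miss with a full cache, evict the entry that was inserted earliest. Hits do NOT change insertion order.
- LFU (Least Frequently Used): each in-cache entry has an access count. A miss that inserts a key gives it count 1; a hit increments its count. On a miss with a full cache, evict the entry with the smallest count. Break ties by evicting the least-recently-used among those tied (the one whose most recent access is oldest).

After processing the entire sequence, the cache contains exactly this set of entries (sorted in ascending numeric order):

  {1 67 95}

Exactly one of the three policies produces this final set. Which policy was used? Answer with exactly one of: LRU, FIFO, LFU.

Answer: LFU

Derivation:
Simulating under each policy and comparing final sets:
  LRU: final set = {1 41 95} -> differs
  FIFO: final set = {1 41 95} -> differs
  LFU: final set = {1 67 95} -> MATCHES target
Only LFU produces the target set.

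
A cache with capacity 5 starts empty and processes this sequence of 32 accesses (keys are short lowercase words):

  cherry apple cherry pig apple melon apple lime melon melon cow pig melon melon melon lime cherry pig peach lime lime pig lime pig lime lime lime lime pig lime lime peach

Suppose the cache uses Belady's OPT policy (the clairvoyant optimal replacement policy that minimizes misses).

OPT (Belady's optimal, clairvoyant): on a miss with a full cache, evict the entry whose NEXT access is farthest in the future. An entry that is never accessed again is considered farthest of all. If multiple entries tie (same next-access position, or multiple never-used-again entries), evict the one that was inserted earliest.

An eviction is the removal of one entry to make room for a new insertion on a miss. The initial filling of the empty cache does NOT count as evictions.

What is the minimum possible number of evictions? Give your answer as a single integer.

Answer: 2

Derivation:
OPT (Belady) simulation (capacity=5):
  1. access cherry: MISS. Cache: [cherry]
  2. access apple: MISS. Cache: [cherry apple]
  3. access cherry: HIT. Next use of cherry: step 17. Cache: [cherry apple]
  4. access pig: MISS. Cache: [cherry apple pig]
  5. access apple: HIT. Next use of apple: step 7. Cache: [cherry apple pig]
  6. access melon: MISS. Cache: [cherry apple pig melon]
  7. access apple: HIT. Next use of apple: never. Cache: [cherry apple pig melon]
  8. access lime: MISS. Cache: [cherry apple pig melon lime]
  9. access melon: HIT. Next use of melon: step 10. Cache: [cherry apple pig melon lime]
  10. access melon: HIT. Next use of melon: step 13. Cache: [cherry apple pig melon lime]
  11. access cow: MISS, evict apple (next use: never). Cache: [cherry pig melon lime cow]
  12. access pig: HIT. Next use of pig: step 18. Cache: [cherry pig melon lime cow]
  13. access melon: HIT. Next use of melon: step 14. Cache: [cherry pig melon lime cow]
  14. access melon: HIT. Next use of melon: step 15. Cache: [cherry pig melon lime cow]
  15. access melon: HIT. Next use of melon: never. Cache: [cherry pig melon lime cow]
  16. access lime: HIT. Next use of lime: step 20. Cache: [cherry pig melon lime cow]
  17. access cherry: HIT. Next use of cherry: never. Cache: [cherry pig melon lime cow]
  18. access pig: HIT. Next use of pig: step 22. Cache: [cherry pig melon lime cow]
  19. access peach: MISS, evict cherry (next use: never). Cache: [pig melon lime cow peach]
  20. access lime: HIT. Next use of lime: step 21. Cache: [pig melon lime cow peach]
  21. access lime: HIT. Next use of lime: step 23. Cache: [pig melon lime cow peach]
  22. access pig: HIT. Next use of pig: step 24. Cache: [pig melon lime cow peach]
  23. access lime: HIT. Next use of lime: step 25. Cache: [pig melon lime cow peach]
  24. access pig: HIT. Next use of pig: step 29. Cache: [pig melon lime cow peach]
  25. access lime: HIT. Next use of lime: step 26. Cache: [pig melon lime cow peach]
  26. access lime: HIT. Next use of lime: step 27. Cache: [pig melon lime cow peach]
  27. access lime: HIT. Next use of lime: step 28. Cache: [pig melon lime cow peach]
  28. access lime: HIT. Next use of lime: step 30. Cache: [pig melon lime cow peach]
  29. access pig: HIT. Next use of pig: never. Cache: [pig melon lime cow peach]
  30. access lime: HIT. Next use of lime: step 31. Cache: [pig melon lime cow peach]
  31. access lime: HIT. Next use of lime: never. Cache: [pig melon lime cow peach]
  32. access peach: HIT. Next use of peach: never. Cache: [pig melon lime cow peach]
Total: 25 hits, 7 misses, 2 evictions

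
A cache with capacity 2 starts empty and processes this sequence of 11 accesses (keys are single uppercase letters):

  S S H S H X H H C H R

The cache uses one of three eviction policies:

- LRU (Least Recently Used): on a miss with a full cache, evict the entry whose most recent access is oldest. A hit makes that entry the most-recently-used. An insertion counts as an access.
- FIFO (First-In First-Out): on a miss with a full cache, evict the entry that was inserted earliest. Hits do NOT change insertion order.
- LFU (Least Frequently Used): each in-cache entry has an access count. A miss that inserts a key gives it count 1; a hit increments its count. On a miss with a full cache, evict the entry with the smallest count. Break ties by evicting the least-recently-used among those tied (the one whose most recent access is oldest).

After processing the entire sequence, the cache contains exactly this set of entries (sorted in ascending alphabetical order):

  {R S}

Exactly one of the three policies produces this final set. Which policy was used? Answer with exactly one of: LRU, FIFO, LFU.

Simulating under each policy and comparing final sets:
  LRU: final set = {H R} -> differs
  FIFO: final set = {H R} -> differs
  LFU: final set = {R S} -> MATCHES target
Only LFU produces the target set.

Answer: LFU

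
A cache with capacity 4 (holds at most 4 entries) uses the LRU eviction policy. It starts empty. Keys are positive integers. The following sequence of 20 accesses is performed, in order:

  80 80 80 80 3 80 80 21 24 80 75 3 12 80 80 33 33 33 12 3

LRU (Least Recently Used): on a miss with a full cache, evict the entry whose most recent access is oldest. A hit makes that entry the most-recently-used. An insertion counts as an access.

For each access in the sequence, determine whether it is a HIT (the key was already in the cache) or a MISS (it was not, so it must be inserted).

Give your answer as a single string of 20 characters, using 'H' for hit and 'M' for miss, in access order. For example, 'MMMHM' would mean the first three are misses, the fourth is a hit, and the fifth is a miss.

LRU simulation (capacity=4):
  1. access 80: MISS. Cache (LRU->MRU): [80]
  2. access 80: HIT. Cache (LRU->MRU): [80]
  3. access 80: HIT. Cache (LRU->MRU): [80]
  4. access 80: HIT. Cache (LRU->MRU): [80]
  5. access 3: MISS. Cache (LRU->MRU): [80 3]
  6. access 80: HIT. Cache (LRU->MRU): [3 80]
  7. access 80: HIT. Cache (LRU->MRU): [3 80]
  8. access 21: MISS. Cache (LRU->MRU): [3 80 21]
  9. access 24: MISS. Cache (LRU->MRU): [3 80 21 24]
  10. access 80: HIT. Cache (LRU->MRU): [3 21 24 80]
  11. access 75: MISS, evict 3. Cache (LRU->MRU): [21 24 80 75]
  12. access 3: MISS, evict 21. Cache (LRU->MRU): [24 80 75 3]
  13. access 12: MISS, evict 24. Cache (LRU->MRU): [80 75 3 12]
  14. access 80: HIT. Cache (LRU->MRU): [75 3 12 80]
  15. access 80: HIT. Cache (LRU->MRU): [75 3 12 80]
  16. access 33: MISS, evict 75. Cache (LRU->MRU): [3 12 80 33]
  17. access 33: HIT. Cache (LRU->MRU): [3 12 80 33]
  18. access 33: HIT. Cache (LRU->MRU): [3 12 80 33]
  19. access 12: HIT. Cache (LRU->MRU): [3 80 33 12]
  20. access 3: HIT. Cache (LRU->MRU): [80 33 12 3]
Total: 12 hits, 8 misses, 4 evictions

Answer: MHHHMHHMMHMMMHHMHHHH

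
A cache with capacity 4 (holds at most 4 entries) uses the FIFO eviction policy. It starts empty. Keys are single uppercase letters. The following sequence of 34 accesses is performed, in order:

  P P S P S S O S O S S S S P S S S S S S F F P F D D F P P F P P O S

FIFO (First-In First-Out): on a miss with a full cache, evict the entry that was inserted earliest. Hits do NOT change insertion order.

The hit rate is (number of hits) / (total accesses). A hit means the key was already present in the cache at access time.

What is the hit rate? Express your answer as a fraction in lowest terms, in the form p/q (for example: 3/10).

Answer: 27/34

Derivation:
FIFO simulation (capacity=4):
  1. access P: MISS. Cache (old->new): [P]
  2. access P: HIT. Cache (old->new): [P]
  3. access S: MISS. Cache (old->new): [P S]
  4. access P: HIT. Cache (old->new): [P S]
  5. access S: HIT. Cache (old->new): [P S]
  6. access S: HIT. Cache (old->new): [P S]
  7. access O: MISS. Cache (old->new): [P S O]
  8. access S: HIT. Cache (old->new): [P S O]
  9. access O: HIT. Cache (old->new): [P S O]
  10. access S: HIT. Cache (old->new): [P S O]
  11. access S: HIT. Cache (old->new): [P S O]
  12. access S: HIT. Cache (old->new): [P S O]
  13. access S: HIT. Cache (old->new): [P S O]
  14. access P: HIT. Cache (old->new): [P S O]
  15. access S: HIT. Cache (old->new): [P S O]
  16. access S: HIT. Cache (old->new): [P S O]
  17. access S: HIT. Cache (old->new): [P S O]
  18. access S: HIT. Cache (old->new): [P S O]
  19. access S: HIT. Cache (old->new): [P S O]
  20. access S: HIT. Cache (old->new): [P S O]
  21. access F: MISS. Cache (old->new): [P S O F]
  22. access F: HIT. Cache (old->new): [P S O F]
  23. access P: HIT. Cache (old->new): [P S O F]
  24. access F: HIT. Cache (old->new): [P S O F]
  25. access D: MISS, evict P. Cache (old->new): [S O F D]
  26. access D: HIT. Cache (old->new): [S O F D]
  27. access F: HIT. Cache (old->new): [S O F D]
  28. access P: MISS, evict S. Cache (old->new): [O F D P]
  29. access P: HIT. Cache (old->new): [O F D P]
  30. access F: HIT. Cache (old->new): [O F D P]
  31. access P: HIT. Cache (old->new): [O F D P]
  32. access P: HIT. Cache (old->new): [O F D P]
  33. access O: HIT. Cache (old->new): [O F D P]
  34. access S: MISS, evict O. Cache (old->new): [F D P S]
Total: 27 hits, 7 misses, 3 evictions

Hit rate = 27/34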